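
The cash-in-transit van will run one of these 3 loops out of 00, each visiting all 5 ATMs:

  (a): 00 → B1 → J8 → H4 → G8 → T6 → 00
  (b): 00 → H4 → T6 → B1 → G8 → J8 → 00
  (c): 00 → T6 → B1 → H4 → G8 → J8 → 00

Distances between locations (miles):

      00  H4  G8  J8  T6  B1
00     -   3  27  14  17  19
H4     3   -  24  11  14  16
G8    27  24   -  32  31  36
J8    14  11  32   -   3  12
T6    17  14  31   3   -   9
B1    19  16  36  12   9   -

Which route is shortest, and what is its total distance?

(a): 19 + 12 + 11 + 24 + 31 + 17 = 114
(b): 3 + 14 + 9 + 36 + 32 + 14 = 108
(c): 17 + 9 + 16 + 24 + 32 + 14 = 112

108 miles — (b) is the shortest.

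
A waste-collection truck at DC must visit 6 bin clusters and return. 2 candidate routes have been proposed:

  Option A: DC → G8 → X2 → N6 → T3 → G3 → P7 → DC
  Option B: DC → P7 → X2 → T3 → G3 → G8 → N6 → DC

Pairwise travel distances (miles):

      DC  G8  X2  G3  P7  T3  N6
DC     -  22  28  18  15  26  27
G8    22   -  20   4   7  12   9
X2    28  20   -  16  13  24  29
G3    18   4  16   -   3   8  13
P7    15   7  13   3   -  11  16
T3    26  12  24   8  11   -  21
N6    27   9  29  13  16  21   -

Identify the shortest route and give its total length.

Shortest is Option B, total 100 miles.

Option A: 22 + 20 + 29 + 21 + 8 + 3 + 15 = 118
Option B: 15 + 13 + 24 + 8 + 4 + 9 + 27 = 100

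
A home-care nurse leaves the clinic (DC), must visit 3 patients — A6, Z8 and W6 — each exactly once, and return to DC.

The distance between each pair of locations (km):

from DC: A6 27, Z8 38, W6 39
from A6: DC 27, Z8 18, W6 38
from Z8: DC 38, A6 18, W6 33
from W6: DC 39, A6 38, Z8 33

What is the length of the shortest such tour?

Minimum total distance: 117 km.

DC → A6 → Z8 → W6 → DC: 27+18+33+39 = 117
DC → A6 → W6 → Z8 → DC: 27+38+33+38 = 136
DC → Z8 → A6 → W6 → DC: 38+18+38+39 = 133
The minimum is 117.
One optimal route: DC → A6 → Z8 → W6 → DC (or its reverse).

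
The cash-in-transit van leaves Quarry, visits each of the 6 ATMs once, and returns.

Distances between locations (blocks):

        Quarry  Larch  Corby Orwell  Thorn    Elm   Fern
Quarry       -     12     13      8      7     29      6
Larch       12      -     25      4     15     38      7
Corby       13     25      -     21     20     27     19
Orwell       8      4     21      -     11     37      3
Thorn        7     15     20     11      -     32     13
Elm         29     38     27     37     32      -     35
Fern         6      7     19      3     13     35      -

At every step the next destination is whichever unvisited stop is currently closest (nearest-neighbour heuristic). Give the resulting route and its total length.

Total distance 104 blocks via the nearest-neighbour route Quarry → Fern → Orwell → Larch → Thorn → Corby → Elm → Quarry.

Quarry → [Fern:6 / Thorn:7 / Orwell:8 / Larch:12 / Corby:13 / Elm:29] → Fern (6)
Fern → [Orwell:3 / Larch:7 / Thorn:13 / Corby:19 / Elm:35] → Orwell (3)
Orwell → [Larch:4 / Thorn:11 / Corby:21 / Elm:37] → Larch (4)
Larch → [Thorn:15 / Corby:25 / Elm:38] → Thorn (15)
Thorn → [Corby:20 / Elm:32] → Corby (20)
Corby → [Elm:27] → Elm (27)
Return Elm→Quarry: 29.
Total = 6 + 3 + 4 + 15 + 20 + 27 + 29 = 104.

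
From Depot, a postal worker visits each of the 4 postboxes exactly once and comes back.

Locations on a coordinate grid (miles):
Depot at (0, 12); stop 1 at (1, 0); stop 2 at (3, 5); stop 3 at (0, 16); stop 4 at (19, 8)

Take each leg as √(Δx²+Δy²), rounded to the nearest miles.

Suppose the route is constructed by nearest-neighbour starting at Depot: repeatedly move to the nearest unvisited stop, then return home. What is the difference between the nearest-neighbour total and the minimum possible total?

1 miles longer than the optimal tour.

Depot: stop 3=4, stop 2=8, stop 1=12, stop 4=19 ⇒ stop 3
stop 3: stop 2=11, stop 1=16, stop 4=21 ⇒ stop 2
stop 2: stop 1=5, stop 4=16 ⇒ stop 1
stop 1: stop 4=20 ⇒ stop 4
NN route Depot → stop 3 → stop 2 → stop 1 → stop 4 → Depot costs 59.
Optimal: Depot → stop 1 → stop 2 → stop 4 → stop 3 → Depot costs 58 (by enumerating all 12 distinct tours).
Excess = 59 − 58 = 1.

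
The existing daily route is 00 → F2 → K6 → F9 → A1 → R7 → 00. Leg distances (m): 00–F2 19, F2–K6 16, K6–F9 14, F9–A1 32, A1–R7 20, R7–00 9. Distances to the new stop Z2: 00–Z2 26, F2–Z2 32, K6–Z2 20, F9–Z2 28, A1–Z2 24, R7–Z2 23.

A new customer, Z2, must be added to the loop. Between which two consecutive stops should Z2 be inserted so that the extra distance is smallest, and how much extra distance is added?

Insertion cost between consecutive stops i–j is d(i,Z2) + d(Z2,j) − d(i,j):
  between 00 and F2: 26 + 32 − 19 = 39
  between F2 and K6: 32 + 20 − 16 = 36
  between K6 and F9: 20 + 28 − 14 = 34
  between F9 and A1: 28 + 24 − 32 = 20
  between A1 and R7: 24 + 23 − 20 = 27
  between R7 and 00: 23 + 26 − 9 = 40
Cheapest insertion is between F9 and A1, adding 20.
New total = 110 + 20 = 130.

Minimum extra distance: 20 m, inserting Z2 between F9 and A1.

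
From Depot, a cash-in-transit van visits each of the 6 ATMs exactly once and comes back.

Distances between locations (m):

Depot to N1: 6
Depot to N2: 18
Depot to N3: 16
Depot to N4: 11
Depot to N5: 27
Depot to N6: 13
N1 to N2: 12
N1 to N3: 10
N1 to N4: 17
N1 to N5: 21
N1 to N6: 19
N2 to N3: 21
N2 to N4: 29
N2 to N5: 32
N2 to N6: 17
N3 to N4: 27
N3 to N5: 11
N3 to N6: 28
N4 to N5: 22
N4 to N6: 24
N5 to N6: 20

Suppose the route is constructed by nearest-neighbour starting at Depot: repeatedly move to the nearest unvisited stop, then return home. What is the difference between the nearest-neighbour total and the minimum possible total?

From Depot: N1=6, N4=11, N6=13, N3=16, N2=18, N5=27 → choose N1 (6).
From N1: N3=10, N2=12, N4=17, N6=19, N5=21 → choose N3 (10).
From N3: N5=11, N2=21, N4=27, N6=28 → choose N5 (11).
From N5: N6=20, N4=22, N2=32 → choose N6 (20).
From N6: N2=17, N4=24 → choose N2 (17).
From N2: N4=29 → choose N4 (29).
NN route Depot → N1 → N3 → N5 → N6 → N2 → N4 → Depot costs 104.
Optimal: Depot → N4 → N5 → N3 → N1 → N2 → N6 → Depot costs 96 (by enumerating all 360 distinct tours).
Excess = 104 − 96 = 8.

The nearest-neighbour route is 8 m longer than optimal.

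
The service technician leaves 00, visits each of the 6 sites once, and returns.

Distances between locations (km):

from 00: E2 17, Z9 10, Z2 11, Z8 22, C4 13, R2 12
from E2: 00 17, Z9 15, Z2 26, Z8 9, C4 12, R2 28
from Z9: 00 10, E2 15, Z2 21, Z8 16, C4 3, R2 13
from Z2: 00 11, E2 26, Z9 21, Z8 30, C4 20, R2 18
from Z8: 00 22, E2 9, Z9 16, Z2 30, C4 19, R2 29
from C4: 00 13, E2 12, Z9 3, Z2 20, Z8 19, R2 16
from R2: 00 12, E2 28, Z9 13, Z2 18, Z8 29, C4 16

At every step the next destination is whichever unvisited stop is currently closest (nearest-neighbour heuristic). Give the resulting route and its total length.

92 km along 00 → Z9 → C4 → E2 → Z8 → R2 → Z2 → 00.

From 00: distances to unvisited — Z9=10, Z2=11, R2=12, C4=13, E2=17, Z8=22. Nearest is Z9 (10).
From Z9: distances to unvisited — C4=3, R2=13, E2=15, Z8=16, Z2=21. Nearest is C4 (3).
From C4: distances to unvisited — E2=12, R2=16, Z8=19, Z2=20. Nearest is E2 (12).
From E2: distances to unvisited — Z8=9, Z2=26, R2=28. Nearest is Z8 (9).
From Z8: distances to unvisited — R2=29, Z2=30. Nearest is R2 (29).
From R2: distances to unvisited — Z2=18. Nearest is Z2 (18).
Return Z2→00: 11.
Total = 10 + 3 + 12 + 9 + 29 + 18 + 11 = 92.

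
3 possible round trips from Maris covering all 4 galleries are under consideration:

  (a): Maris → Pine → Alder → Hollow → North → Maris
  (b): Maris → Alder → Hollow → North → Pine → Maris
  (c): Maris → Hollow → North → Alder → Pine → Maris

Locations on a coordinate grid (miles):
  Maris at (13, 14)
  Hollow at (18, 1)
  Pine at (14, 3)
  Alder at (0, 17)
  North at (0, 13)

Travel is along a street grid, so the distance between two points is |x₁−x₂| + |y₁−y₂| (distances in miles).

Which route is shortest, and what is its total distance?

(a): 12 + 28 + 34 + 30 + 14 = 118
(b): 16 + 34 + 30 + 24 + 12 = 116
(c): 18 + 30 + 4 + 28 + 12 = 92

Shortest is (c), total 92 miles.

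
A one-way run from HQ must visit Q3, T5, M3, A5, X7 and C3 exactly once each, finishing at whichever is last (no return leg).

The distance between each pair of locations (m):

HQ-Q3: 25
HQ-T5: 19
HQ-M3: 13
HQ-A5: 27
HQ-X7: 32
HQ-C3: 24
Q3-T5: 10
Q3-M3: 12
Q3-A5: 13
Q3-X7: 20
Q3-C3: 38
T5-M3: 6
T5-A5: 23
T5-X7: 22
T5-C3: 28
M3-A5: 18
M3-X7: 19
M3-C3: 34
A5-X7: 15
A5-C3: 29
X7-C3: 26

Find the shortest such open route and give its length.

There are 6! = 720 possible orderings.
HQ - Q3 - T5 - M3 - A5 - X7 - C3: 25+10+6+18+15+26 = 100
HQ - Q3 - T5 - M3 - A5 - C3 - X7: 25+10+6+18+29+26 = 114
HQ - Q3 - T5 - M3 - X7 - A5 - C3: 25+10+6+19+15+29 = 104
HQ - Q3 - T5 - M3 - X7 - C3 - A5: 25+10+6+19+26+29 = 115
HQ - Q3 - T5 - M3 - C3 - A5 - X7: 25+10+6+34+29+15 = 119
HQ - Q3 - T5 - M3 - C3 - X7 - A5: 25+10+6+34+26+15 = 116
HQ - Q3 - T5 - A5 - M3 - X7 - C3: 25+10+23+18+19+26 = 121
HQ - Q3 - T5 - A5 - M3 - C3 - X7: 25+10+23+18+34+26 = 136
… (712 more)
HQ - M3 - T5 - Q3 - A5 - X7 - C3: 13+6+10+13+15+26 = 83  ← best
The minimum is 83.
One shortest path: HQ → M3 → T5 → Q3 → A5 → X7 → C3.

83 m — the minimum one-way total.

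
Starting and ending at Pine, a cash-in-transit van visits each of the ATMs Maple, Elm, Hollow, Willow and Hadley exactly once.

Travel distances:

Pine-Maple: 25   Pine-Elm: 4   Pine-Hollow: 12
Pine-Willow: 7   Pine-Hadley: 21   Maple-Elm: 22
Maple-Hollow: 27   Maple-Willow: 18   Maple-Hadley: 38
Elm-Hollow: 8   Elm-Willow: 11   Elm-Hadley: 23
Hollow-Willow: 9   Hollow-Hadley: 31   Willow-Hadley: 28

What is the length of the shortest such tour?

There are 60 distinct closed tours to check (reversals are equivalent).
Pine→Maple→Elm→Hollow→Willow→Hadley→Pine: 25+22+8+9+28+21 = 113
Pine→Maple→Elm→Hollow→Hadley→Willow→Pine: 25+22+8+31+28+7 = 121
Pine→Maple→Elm→Willow→Hollow→Hadley→Pine: 25+22+11+9+31+21 = 119
Pine→Maple→Elm→Willow→Hadley→Hollow→Pine: 25+22+11+28+31+12 = 129
Pine→Maple→Elm→Hadley→Hollow→Willow→Pine: 25+22+23+31+9+7 = 117
Pine→Maple→Elm→Hadley→Willow→Hollow→Pine: 25+22+23+28+9+12 = 119
Pine→Maple→Hollow→Elm→Willow→Hadley→Pine: 25+27+8+11+28+21 = 120
Pine→Maple→Hollow→Elm→Hadley→Willow→Pine: 25+27+8+23+28+7 = 118
Pine→Maple→Hollow→Willow→Elm→Hadley→Pine: 25+27+9+11+23+21 = 116
Pine→Maple→Hollow→Willow→Hadley→Elm→Pine: 25+27+9+28+23+4 = 116
Pine→Maple→Hollow→Hadley→Elm→Willow→Pine: 25+27+31+23+11+7 = 124
Pine→Maple→Hollow→Hadley→Willow→Elm→Pine: 25+27+31+28+11+4 = 126
Pine→Maple→Willow→Elm→Hollow→Hadley→Pine: 25+18+11+8+31+21 = 114
Pine→Maple→Willow→Elm→Hadley→Hollow→Pine: 25+18+11+23+31+12 = 120
… (46 more)
Pine→Elm→Hollow→Willow→Maple→Hadley→Pine: 4+8+9+18+38+21 = 98  ← best
The minimum is 98.
One optimal route: Pine → Elm → Hollow → Willow → Maple → Hadley → Pine (or its reverse).

Shortest round trip = 98.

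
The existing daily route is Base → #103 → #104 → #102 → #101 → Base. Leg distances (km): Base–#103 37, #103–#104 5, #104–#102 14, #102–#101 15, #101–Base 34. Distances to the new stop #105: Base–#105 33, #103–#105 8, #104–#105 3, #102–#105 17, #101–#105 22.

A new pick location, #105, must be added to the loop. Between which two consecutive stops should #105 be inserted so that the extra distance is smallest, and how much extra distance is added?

+4 km — insert #105 between Base and #103.

Insertion cost between consecutive stops i–j is d(i,#105) + d(#105,j) − d(i,j):
  between Base and #103: 33 + 8 − 37 = 4
  between #103 and #104: 8 + 3 − 5 = 6
  between #104 and #102: 3 + 17 − 14 = 6
  between #102 and #101: 17 + 22 − 15 = 24
  between #101 and Base: 22 + 33 − 34 = 21
Cheapest insertion is between Base and #103, adding 4.
New total = 105 + 4 = 109.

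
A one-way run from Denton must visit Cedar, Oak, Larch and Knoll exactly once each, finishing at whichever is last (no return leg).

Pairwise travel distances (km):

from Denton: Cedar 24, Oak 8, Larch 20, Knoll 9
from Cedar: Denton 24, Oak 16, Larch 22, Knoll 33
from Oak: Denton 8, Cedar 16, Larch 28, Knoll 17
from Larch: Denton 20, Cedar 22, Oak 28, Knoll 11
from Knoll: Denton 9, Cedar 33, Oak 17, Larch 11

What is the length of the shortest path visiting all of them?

There are 4! = 24 possible orderings.
Denton → Cedar → Oak → Larch → Knoll: 24+16+28+11 = 79
Denton → Cedar → Oak → Knoll → Larch: 24+16+17+11 = 68
Denton → Cedar → Larch → Oak → Knoll: 24+22+28+17 = 91
Denton → Cedar → Larch → Knoll → Oak: 24+22+11+17 = 74
Denton → Cedar → Knoll → Oak → Larch: 24+33+17+28 = 102
Denton → Cedar → Knoll → Larch → Oak: 24+33+11+28 = 96
Denton → Oak → Cedar → Larch → Knoll: 8+16+22+11 = 57
Denton → Oak → Cedar → Knoll → Larch: 8+16+33+11 = 68
Denton → Oak → Larch → Cedar → Knoll: 8+28+22+33 = 91
Denton → Oak → Larch → Knoll → Cedar: 8+28+11+33 = 80
Denton → Oak → Knoll → Cedar → Larch: 8+17+33+22 = 80
Denton → Oak → Knoll → Larch → Cedar: 8+17+11+22 = 58
Denton → Larch → Cedar → Oak → Knoll: 20+22+16+17 = 75
Denton → Larch → Cedar → Knoll → Oak: 20+22+33+17 = 92
… (10 more)
The minimum is 57.
One shortest path: Denton → Oak → Cedar → Larch → Knoll.

Minimum one-way distance = 57 km.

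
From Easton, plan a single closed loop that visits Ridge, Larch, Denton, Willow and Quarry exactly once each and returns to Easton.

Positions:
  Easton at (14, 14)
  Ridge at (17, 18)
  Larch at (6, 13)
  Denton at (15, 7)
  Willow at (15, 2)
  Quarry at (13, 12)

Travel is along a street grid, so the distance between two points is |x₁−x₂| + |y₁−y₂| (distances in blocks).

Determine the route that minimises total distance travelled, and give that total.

Easton→Ridge→Larch→Denton→Willow→Quarry→Easton: 7+16+15+5+12+3 = 58
Easton→Ridge→Larch→Denton→Quarry→Willow→Easton: 7+16+15+7+12+13 = 70
Easton→Ridge→Larch→Willow→Denton→Quarry→Easton: 7+16+20+5+7+3 = 58
Easton→Ridge→Larch→Willow→Quarry→Denton→Easton: 7+16+20+12+7+8 = 70
Easton→Ridge→Larch→Quarry→Denton→Willow→Easton: 7+16+8+7+5+13 = 56
Easton→Ridge→Larch→Quarry→Willow→Denton→Easton: 7+16+8+12+5+8 = 56
Easton→Ridge→Denton→Larch→Willow→Quarry→Easton: 7+13+15+20+12+3 = 70
Easton→Ridge→Denton→Larch→Quarry→Willow→Easton: 7+13+15+8+12+13 = 68
Easton→Ridge→Denton→Willow→Larch→Quarry→Easton: 7+13+5+20+8+3 = 56
Easton→Ridge→Denton→Willow→Quarry→Larch→Easton: 7+13+5+12+8+9 = 54
Easton→Ridge→Denton→Quarry→Larch→Willow→Easton: 7+13+7+8+20+13 = 68
Easton→Ridge→Denton→Quarry→Willow→Larch→Easton: 7+13+7+12+20+9 = 68
Easton→Ridge→Willow→Larch→Denton→Quarry→Easton: 7+18+20+15+7+3 = 70
Easton→Ridge→Willow→Larch→Quarry→Denton→Easton: 7+18+20+8+7+8 = 68
… (46 more)
The minimum is 54.
One optimal route: Easton → Ridge → Denton → Willow → Quarry → Larch → Easton (or its reverse).

Shortest round trip = 54 blocks.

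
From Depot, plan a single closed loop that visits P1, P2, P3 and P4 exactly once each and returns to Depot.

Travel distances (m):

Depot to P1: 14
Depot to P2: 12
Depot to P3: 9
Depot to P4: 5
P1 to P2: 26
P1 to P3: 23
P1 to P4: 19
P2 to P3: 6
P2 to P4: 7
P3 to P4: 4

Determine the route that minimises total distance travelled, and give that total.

Minimum total distance: 55 m.

Depot-P1-P2-P3-P4-Depot: 14+26+6+4+5 = 55
Depot-P1-P2-P4-P3-Depot: 14+26+7+4+9 = 60
Depot-P1-P3-P2-P4-Depot: 14+23+6+7+5 = 55
Depot-P1-P3-P4-P2-Depot: 14+23+4+7+12 = 60
Depot-P1-P4-P2-P3-Depot: 14+19+7+6+9 = 55
Depot-P1-P4-P3-P2-Depot: 14+19+4+6+12 = 55
Depot-P2-P1-P3-P4-Depot: 12+26+23+4+5 = 70
Depot-P2-P1-P4-P3-Depot: 12+26+19+4+9 = 70
Depot-P2-P3-P1-P4-Depot: 12+6+23+19+5 = 65
Depot-P2-P4-P1-P3-Depot: 12+7+19+23+9 = 70
Depot-P3-P1-P2-P4-Depot: 9+23+26+7+5 = 70
Depot-P3-P2-P1-P4-Depot: 9+6+26+19+5 = 65
The minimum is 55.
One optimal route: Depot → P1 → P2 → P3 → P4 → Depot (or its reverse).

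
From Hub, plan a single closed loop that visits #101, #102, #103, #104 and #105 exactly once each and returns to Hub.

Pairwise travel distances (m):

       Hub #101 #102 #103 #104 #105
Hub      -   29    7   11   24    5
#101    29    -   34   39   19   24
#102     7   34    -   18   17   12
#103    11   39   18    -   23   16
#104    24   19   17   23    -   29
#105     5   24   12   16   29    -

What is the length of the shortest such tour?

Hub-#101-#102-#103-#104-#105-Hub: 29+34+18+23+29+5 = 138
Hub-#101-#102-#103-#105-#104-Hub: 29+34+18+16+29+24 = 150
Hub-#101-#102-#104-#103-#105-Hub: 29+34+17+23+16+5 = 124
Hub-#101-#102-#104-#105-#103-Hub: 29+34+17+29+16+11 = 136
Hub-#101-#102-#105-#103-#104-Hub: 29+34+12+16+23+24 = 138
Hub-#101-#102-#105-#104-#103-Hub: 29+34+12+29+23+11 = 138
Hub-#101-#103-#102-#104-#105-Hub: 29+39+18+17+29+5 = 137
Hub-#101-#103-#102-#105-#104-Hub: 29+39+18+12+29+24 = 151
Hub-#101-#103-#104-#102-#105-Hub: 29+39+23+17+12+5 = 125
Hub-#101-#103-#104-#105-#102-Hub: 29+39+23+29+12+7 = 139
Hub-#101-#103-#105-#102-#104-Hub: 29+39+16+12+17+24 = 137
Hub-#101-#103-#105-#104-#102-Hub: 29+39+16+29+17+7 = 137
Hub-#101-#104-#102-#103-#105-Hub: 29+19+17+18+16+5 = 104
Hub-#101-#104-#102-#105-#103-Hub: 29+19+17+12+16+11 = 104
… (46 more)
Hub-#102-#104-#101-#105-#103-Hub: 7+17+19+24+16+11 = 94  ← best
The minimum is 94.
One optimal route: Hub → #102 → #104 → #101 → #105 → #103 → Hub (or its reverse).

Shortest round trip = 94 m.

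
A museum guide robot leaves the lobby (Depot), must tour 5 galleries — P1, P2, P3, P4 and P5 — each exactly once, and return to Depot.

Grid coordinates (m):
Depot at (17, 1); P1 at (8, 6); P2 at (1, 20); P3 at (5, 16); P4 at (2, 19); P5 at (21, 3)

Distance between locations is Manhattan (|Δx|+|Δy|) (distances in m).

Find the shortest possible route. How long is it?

78 m — the shortest possible round trip.

With 5 stops there are 5!/2 = 60 distinct round trips (a route and its reverse cost the same).
Depot→P1→P2→P3→P4→P5→Depot: 14+21+8+6+35+6 = 90
Depot→P1→P2→P3→P5→P4→Depot: 14+21+8+29+35+33 = 140
Depot→P1→P2→P4→P3→P5→Depot: 14+21+2+6+29+6 = 78
Depot→P1→P2→P4→P5→P3→Depot: 14+21+2+35+29+27 = 128
Depot→P1→P2→P5→P3→P4→Depot: 14+21+37+29+6+33 = 140
Depot→P1→P2→P5→P4→P3→Depot: 14+21+37+35+6+27 = 140
Depot→P1→P3→P2→P4→P5→Depot: 14+13+8+2+35+6 = 78
Depot→P1→P3→P2→P5→P4→Depot: 14+13+8+37+35+33 = 140
Depot→P1→P3→P4→P2→P5→Depot: 14+13+6+2+37+6 = 78
Depot→P1→P3→P4→P5→P2→Depot: 14+13+6+35+37+35 = 140
Depot→P1→P3→P5→P2→P4→Depot: 14+13+29+37+2+33 = 128
Depot→P1→P3→P5→P4→P2→Depot: 14+13+29+35+2+35 = 128
Depot→P1→P4→P2→P3→P5→Depot: 14+19+2+8+29+6 = 78
Depot→P1→P4→P2→P5→P3→Depot: 14+19+2+37+29+27 = 128
… (46 more)
The minimum is 78.
One optimal route: Depot → P1 → P2 → P4 → P3 → P5 → Depot (or its reverse).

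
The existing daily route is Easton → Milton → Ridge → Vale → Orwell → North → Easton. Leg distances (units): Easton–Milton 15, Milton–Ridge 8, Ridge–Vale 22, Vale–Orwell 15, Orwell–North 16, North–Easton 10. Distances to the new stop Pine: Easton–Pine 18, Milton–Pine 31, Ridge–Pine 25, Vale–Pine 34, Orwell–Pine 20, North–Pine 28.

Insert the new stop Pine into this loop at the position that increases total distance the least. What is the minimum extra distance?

Adding 32 by placing Pine on the Orwell–North leg.

Insertion cost between consecutive stops i–j is d(i,Pine) + d(Pine,j) − d(i,j):
  between Easton and Milton: 18 + 31 − 15 = 34
  between Milton and Ridge: 31 + 25 − 8 = 48
  between Ridge and Vale: 25 + 34 − 22 = 37
  between Vale and Orwell: 34 + 20 − 15 = 39
  between Orwell and North: 20 + 28 − 16 = 32
  between North and Easton: 28 + 18 − 10 = 36
Cheapest insertion is between Orwell and North, adding 32.
New total = 86 + 32 = 118.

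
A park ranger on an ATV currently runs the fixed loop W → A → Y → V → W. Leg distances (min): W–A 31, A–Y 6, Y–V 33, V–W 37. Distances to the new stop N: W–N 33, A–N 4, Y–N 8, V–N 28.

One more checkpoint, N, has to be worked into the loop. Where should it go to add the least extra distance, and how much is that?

Insertion cost between consecutive stops i–j is d(i,N) + d(N,j) − d(i,j):
  between W and A: 33 + 4 − 31 = 6
  between A and Y: 4 + 8 − 6 = 6
  between Y and V: 8 + 28 − 33 = 3
  between V and W: 28 + 33 − 37 = 24
Cheapest insertion is between Y and V, adding 3.
New total = 107 + 3 = 110.

+3 min — insert N between Y and V.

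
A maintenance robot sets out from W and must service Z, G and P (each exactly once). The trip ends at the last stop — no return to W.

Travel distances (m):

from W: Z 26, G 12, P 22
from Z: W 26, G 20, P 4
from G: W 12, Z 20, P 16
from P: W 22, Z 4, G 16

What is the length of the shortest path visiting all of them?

Shortest open route: 32 m.

There are 3! = 6 possible orderings.
W→Z→G→P: 26+20+16 = 62
W→Z→P→G: 26+4+16 = 46
W→G→Z→P: 12+20+4 = 36
W→G→P→Z: 12+16+4 = 32
W→P→Z→G: 22+4+20 = 46
W→P→G→Z: 22+16+20 = 58
The minimum is 32.
One shortest path: W → G → P → Z.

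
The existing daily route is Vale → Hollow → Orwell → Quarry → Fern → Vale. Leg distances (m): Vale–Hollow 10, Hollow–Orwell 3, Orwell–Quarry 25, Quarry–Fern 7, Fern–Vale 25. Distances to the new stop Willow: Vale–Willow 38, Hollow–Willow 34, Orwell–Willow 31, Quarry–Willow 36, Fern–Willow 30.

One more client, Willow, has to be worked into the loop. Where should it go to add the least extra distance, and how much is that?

Adding 42 m by placing Willow on the Orwell–Quarry leg.

Insertion cost between consecutive stops i–j is d(i,Willow) + d(Willow,j) − d(i,j):
  between Vale and Hollow: 38 + 34 − 10 = 62
  between Hollow and Orwell: 34 + 31 − 3 = 62
  between Orwell and Quarry: 31 + 36 − 25 = 42
  between Quarry and Fern: 36 + 30 − 7 = 59
  between Fern and Vale: 30 + 38 − 25 = 43
Cheapest insertion is between Orwell and Quarry, adding 42.
New total = 70 + 42 = 112.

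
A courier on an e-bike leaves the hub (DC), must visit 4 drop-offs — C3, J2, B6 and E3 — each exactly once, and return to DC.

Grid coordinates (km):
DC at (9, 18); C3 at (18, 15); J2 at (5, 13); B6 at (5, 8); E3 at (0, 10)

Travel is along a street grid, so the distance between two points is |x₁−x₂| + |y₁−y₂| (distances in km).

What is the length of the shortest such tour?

56 km — the shortest possible round trip.

DC-C3-J2-B6-E3-DC: 12+15+5+7+17 = 56
DC-C3-J2-E3-B6-DC: 12+15+8+7+14 = 56
DC-C3-B6-J2-E3-DC: 12+20+5+8+17 = 62
DC-C3-B6-E3-J2-DC: 12+20+7+8+9 = 56
DC-C3-E3-J2-B6-DC: 12+23+8+5+14 = 62
DC-C3-E3-B6-J2-DC: 12+23+7+5+9 = 56
DC-J2-C3-B6-E3-DC: 9+15+20+7+17 = 68
DC-J2-C3-E3-B6-DC: 9+15+23+7+14 = 68
DC-J2-B6-C3-E3-DC: 9+5+20+23+17 = 74
DC-J2-E3-C3-B6-DC: 9+8+23+20+14 = 74
DC-B6-C3-J2-E3-DC: 14+20+15+8+17 = 74
DC-B6-J2-C3-E3-DC: 14+5+15+23+17 = 74
The minimum is 56.
One optimal route: DC → C3 → J2 → B6 → E3 → DC (or its reverse).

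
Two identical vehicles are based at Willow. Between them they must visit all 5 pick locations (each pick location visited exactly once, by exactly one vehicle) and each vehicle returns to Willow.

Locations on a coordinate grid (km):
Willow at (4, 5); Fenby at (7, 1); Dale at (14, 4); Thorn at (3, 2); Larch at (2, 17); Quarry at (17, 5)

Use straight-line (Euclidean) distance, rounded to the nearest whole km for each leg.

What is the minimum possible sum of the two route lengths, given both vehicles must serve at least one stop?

Minimum combined distance: 53 km.

There are 2^4 − 1 = 15 ways to divide the 5 stops into two non-empty groups. For each, the best each vehicle can do is its own shortest tour through its group:
  {Fenby} + {Dale, Thorn, Larch, Quarry}: 10 + 48 = 58
  {Dale} + {Fenby, Thorn, Larch, Quarry}: 20 + 49 = 69
  {Fenby, Dale} + {Thorn, Larch, Quarry}: 23 + 48 = 71
  {Thorn} + {Fenby, Dale, Larch, Quarry}: 6 + 47 = 53
  {Fenby, Thorn} + {Dale, Larch, Quarry}: 12 + 44 = 56
  {Dale, Thorn} + {Fenby, Larch, Quarry}: 24 + 47 = 71
  … (15 splits in total)
Best: vehicle 1 Willow → Thorn → Willow = 6; vehicle 2 Willow → Fenby → Dale → Quarry → Larch → Willow = 47; combined 53.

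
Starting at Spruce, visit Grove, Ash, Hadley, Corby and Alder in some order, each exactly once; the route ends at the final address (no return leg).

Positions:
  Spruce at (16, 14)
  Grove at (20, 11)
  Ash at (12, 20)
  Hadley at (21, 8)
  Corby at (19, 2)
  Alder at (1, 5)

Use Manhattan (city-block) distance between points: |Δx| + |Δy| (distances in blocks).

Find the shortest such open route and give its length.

There are 5! = 120 possible orderings.
Spruce - Grove - Ash - Hadley - Corby - Alder: 7+17+21+8+21 = 74
Spruce - Grove - Ash - Hadley - Alder - Corby: 7+17+21+23+21 = 89
Spruce - Grove - Ash - Corby - Hadley - Alder: 7+17+25+8+23 = 80
Spruce - Grove - Ash - Corby - Alder - Hadley: 7+17+25+21+23 = 93
Spruce - Grove - Ash - Alder - Hadley - Corby: 7+17+26+23+8 = 81
Spruce - Grove - Ash - Alder - Corby - Hadley: 7+17+26+21+8 = 79
Spruce - Grove - Hadley - Ash - Corby - Alder: 7+4+21+25+21 = 78
Spruce - Grove - Hadley - Ash - Alder - Corby: 7+4+21+26+21 = 79
Spruce - Grove - Hadley - Corby - Ash - Alder: 7+4+8+25+26 = 70
Spruce - Grove - Hadley - Corby - Alder - Ash: 7+4+8+21+26 = 66
Spruce - Grove - Hadley - Alder - Ash - Corby: 7+4+23+26+25 = 85
Spruce - Grove - Hadley - Alder - Corby - Ash: 7+4+23+21+25 = 80
Spruce - Grove - Corby - Ash - Hadley - Alder: 7+10+25+21+23 = 86
Spruce - Grove - Corby - Ash - Alder - Hadley: 7+10+25+26+23 = 91
… (106 more)
Spruce - Ash - Grove - Hadley - Corby - Alder: 10+17+4+8+21 = 60  ← best
The minimum is 60.
One shortest path: Spruce → Ash → Grove → Hadley → Corby → Alder.

60 blocks — the minimum one-way total.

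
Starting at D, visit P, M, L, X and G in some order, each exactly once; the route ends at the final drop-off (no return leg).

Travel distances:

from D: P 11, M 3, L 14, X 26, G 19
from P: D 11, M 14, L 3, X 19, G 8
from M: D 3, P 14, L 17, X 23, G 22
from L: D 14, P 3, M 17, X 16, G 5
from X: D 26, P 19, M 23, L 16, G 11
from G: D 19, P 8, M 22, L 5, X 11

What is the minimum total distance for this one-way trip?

There are 5! = 120 possible orderings.
D→P→M→L→X→G: 11+14+17+16+11 = 69
D→P→M→L→G→X: 11+14+17+5+11 = 58
D→P→M→X→L→G: 11+14+23+16+5 = 69
D→P→M→X→G→L: 11+14+23+11+5 = 64
D→P→M→G→L→X: 11+14+22+5+16 = 68
D→P→M→G→X→L: 11+14+22+11+16 = 74
D→P→L→M→X→G: 11+3+17+23+11 = 65
D→P→L→M→G→X: 11+3+17+22+11 = 64
D→P→L→X→M→G: 11+3+16+23+22 = 75
D→P→L→X→G→M: 11+3+16+11+22 = 63
D→P→L→G→M→X: 11+3+5+22+23 = 64
D→P→L→G→X→M: 11+3+5+11+23 = 53
D→P→X→M→L→G: 11+19+23+17+5 = 75
D→P→X→M→G→L: 11+19+23+22+5 = 80
… (106 more)
D→M→P→L→G→X: 3+14+3+5+11 = 36  ← best
The minimum is 36.
One shortest path: D → M → P → L → G → X.

Shortest open route: 36.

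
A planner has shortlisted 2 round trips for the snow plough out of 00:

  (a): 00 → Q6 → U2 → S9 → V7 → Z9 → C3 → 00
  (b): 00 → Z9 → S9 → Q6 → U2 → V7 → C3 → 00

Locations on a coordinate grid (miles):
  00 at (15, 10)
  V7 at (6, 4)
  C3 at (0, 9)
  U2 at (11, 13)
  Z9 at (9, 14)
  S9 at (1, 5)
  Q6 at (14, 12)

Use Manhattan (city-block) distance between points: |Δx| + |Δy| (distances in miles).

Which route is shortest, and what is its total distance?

74 miles — (a) is the shortest.

(a): 3 + 4 + 18 + 6 + 13 + 14 + 16 = 74
(b): 10 + 17 + 20 + 4 + 14 + 11 + 16 = 92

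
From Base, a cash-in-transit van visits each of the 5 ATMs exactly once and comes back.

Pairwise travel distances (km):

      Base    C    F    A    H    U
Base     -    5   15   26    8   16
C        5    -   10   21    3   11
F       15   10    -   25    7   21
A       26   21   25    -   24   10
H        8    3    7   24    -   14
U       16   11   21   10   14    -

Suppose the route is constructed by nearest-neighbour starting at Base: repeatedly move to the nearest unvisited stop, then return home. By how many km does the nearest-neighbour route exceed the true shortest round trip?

Excess over optimum: 6 km.

From Base: C=5, H=8, F=15, U=16, A=26 → choose C (5).
From C: H=3, F=10, U=11, A=21 → choose H (3).
From H: F=7, U=14, A=24 → choose F (7).
From F: U=21, A=25 → choose U (21).
From U: A=10 → choose A (10).
NN route Base → C → H → F → U → A → Base costs 72.
Optimal: Base → C → H → F → A → U → Base costs 66 (by enumerating all 60 distinct tours).
Excess = 72 − 66 = 6.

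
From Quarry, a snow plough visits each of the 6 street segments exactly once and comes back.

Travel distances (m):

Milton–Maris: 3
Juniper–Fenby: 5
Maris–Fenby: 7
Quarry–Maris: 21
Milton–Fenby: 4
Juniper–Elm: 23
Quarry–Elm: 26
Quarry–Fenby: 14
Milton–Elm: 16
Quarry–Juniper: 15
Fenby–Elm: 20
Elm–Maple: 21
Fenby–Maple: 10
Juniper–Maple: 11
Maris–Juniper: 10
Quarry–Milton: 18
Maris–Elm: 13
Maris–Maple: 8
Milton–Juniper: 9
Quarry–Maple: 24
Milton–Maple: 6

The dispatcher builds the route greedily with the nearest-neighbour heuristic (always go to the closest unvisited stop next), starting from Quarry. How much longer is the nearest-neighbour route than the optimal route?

The nearest-neighbour route is 12 m longer than optimal.

From Quarry: Fenby=14, Juniper=15, Milton=18, Maris=21, Maple=24, Elm=26 → choose Fenby (14).
From Fenby: Milton=4, Juniper=5, Maris=7, Maple=10, Elm=20 → choose Milton (4).
From Milton: Maris=3, Maple=6, Juniper=9, Elm=16 → choose Maris (3).
From Maris: Maple=8, Juniper=10, Elm=13 → choose Maple (8).
From Maple: Juniper=11, Elm=21 → choose Juniper (11).
From Juniper: Elm=23 → choose Elm (23).
NN route Quarry → Fenby → Milton → Maris → Maple → Juniper → Elm → Quarry costs 89.
Optimal: Quarry → Juniper → Fenby → Milton → Maple → Maris → Elm → Quarry costs 77 (by enumerating all 360 distinct tours).
Excess = 89 − 77 = 12.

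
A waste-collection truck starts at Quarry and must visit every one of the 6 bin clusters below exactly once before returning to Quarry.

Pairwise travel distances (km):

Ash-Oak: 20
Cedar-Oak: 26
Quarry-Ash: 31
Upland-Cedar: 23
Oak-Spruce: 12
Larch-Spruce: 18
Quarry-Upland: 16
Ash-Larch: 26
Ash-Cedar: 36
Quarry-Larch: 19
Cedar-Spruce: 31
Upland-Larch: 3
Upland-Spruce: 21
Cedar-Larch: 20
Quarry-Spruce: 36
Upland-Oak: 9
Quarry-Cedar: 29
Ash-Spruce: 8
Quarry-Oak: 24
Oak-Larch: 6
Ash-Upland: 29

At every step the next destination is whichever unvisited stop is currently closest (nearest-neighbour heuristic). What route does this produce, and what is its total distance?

At Quarry the remaining stops are Upland 16, Larch 19, Oak 24, Cedar 29, Ash 31, Spruce 36; go to Upland.
At Upland the remaining stops are Larch 3, Oak 9, Spruce 21, Cedar 23, Ash 29; go to Larch.
At Larch the remaining stops are Oak 6, Spruce 18, Cedar 20, Ash 26; go to Oak.
At Oak the remaining stops are Spruce 12, Ash 20, Cedar 26; go to Spruce.
At Spruce the remaining stops are Ash 8, Cedar 31; go to Ash.
At Ash the remaining stops are Cedar 36; go to Cedar.
Return Cedar→Quarry: 29.
Total = 16 + 3 + 6 + 12 + 8 + 36 + 29 = 110.

Total distance 110 km via the nearest-neighbour route Quarry → Upland → Larch → Oak → Spruce → Ash → Cedar → Quarry.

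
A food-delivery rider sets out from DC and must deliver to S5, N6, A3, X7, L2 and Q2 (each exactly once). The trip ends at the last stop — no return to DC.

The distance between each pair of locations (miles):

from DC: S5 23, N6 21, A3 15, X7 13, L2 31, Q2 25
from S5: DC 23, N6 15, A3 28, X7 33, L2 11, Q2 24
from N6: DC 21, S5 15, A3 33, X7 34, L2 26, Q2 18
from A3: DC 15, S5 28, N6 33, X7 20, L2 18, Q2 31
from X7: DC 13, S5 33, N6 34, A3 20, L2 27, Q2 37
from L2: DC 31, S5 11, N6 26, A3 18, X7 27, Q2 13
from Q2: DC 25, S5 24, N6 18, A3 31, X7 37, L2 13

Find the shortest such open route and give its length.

There are 6! = 720 possible orderings.
DC→S5→N6→A3→X7→L2→Q2: 23+15+33+20+27+13 = 131
DC→S5→N6→A3→X7→Q2→L2: 23+15+33+20+37+13 = 141
DC→S5→N6→A3→L2→X7→Q2: 23+15+33+18+27+37 = 153
DC→S5→N6→A3→L2→Q2→X7: 23+15+33+18+13+37 = 139
DC→S5→N6→A3→Q2→X7→L2: 23+15+33+31+37+27 = 166
DC→S5→N6→A3→Q2→L2→X7: 23+15+33+31+13+27 = 142
DC→S5→N6→X7→A3→L2→Q2: 23+15+34+20+18+13 = 123
DC→S5→N6→X7→A3→Q2→L2: 23+15+34+20+31+13 = 136
… (712 more)
DC→X7→A3→L2→S5→N6→Q2: 13+20+18+11+15+18 = 95  ← best
The minimum is 95.
One shortest path: DC → X7 → A3 → L2 → S5 → N6 → Q2.

95 miles — the minimum one-way total.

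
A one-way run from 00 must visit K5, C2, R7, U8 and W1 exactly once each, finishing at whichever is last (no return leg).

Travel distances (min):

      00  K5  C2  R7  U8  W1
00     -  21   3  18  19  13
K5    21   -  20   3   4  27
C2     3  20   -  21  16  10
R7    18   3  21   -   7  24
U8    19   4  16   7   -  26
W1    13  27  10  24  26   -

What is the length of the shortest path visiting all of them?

There are 5! = 120 possible orderings.
00 - K5 - C2 - R7 - U8 - W1: 21+20+21+7+26 = 95
00 - K5 - C2 - R7 - W1 - U8: 21+20+21+24+26 = 112
00 - K5 - C2 - U8 - R7 - W1: 21+20+16+7+24 = 88
00 - K5 - C2 - U8 - W1 - R7: 21+20+16+26+24 = 107
00 - K5 - C2 - W1 - R7 - U8: 21+20+10+24+7 = 82
00 - K5 - C2 - W1 - U8 - R7: 21+20+10+26+7 = 84
00 - K5 - R7 - C2 - U8 - W1: 21+3+21+16+26 = 87
00 - K5 - R7 - C2 - W1 - U8: 21+3+21+10+26 = 81
00 - K5 - R7 - U8 - C2 - W1: 21+3+7+16+10 = 57
00 - K5 - R7 - U8 - W1 - C2: 21+3+7+26+10 = 67
00 - K5 - R7 - W1 - C2 - U8: 21+3+24+10+16 = 74
00 - K5 - R7 - W1 - U8 - C2: 21+3+24+26+16 = 90
00 - K5 - U8 - C2 - R7 - W1: 21+4+16+21+24 = 86
00 - K5 - U8 - C2 - W1 - R7: 21+4+16+10+24 = 75
… (106 more)
00 - C2 - W1 - R7 - K5 - U8: 3+10+24+3+4 = 44  ← best
The minimum is 44.
One shortest path: 00 → C2 → W1 → R7 → K5 → U8.

Minimum one-way distance = 44 min.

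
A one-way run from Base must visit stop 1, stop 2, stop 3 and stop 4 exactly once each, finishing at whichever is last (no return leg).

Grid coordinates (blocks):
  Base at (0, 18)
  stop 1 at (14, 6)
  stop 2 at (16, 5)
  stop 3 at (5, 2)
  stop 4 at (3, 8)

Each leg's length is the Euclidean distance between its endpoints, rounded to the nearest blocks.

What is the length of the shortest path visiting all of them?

There are 4! = 24 possible orderings.
Base - stop 1 - stop 2 - stop 3 - stop 4: 18+2+11+6 = 37
Base - stop 1 - stop 2 - stop 4 - stop 3: 18+2+13+6 = 39
Base - stop 1 - stop 3 - stop 2 - stop 4: 18+10+11+13 = 52
Base - stop 1 - stop 3 - stop 4 - stop 2: 18+10+6+13 = 47
Base - stop 1 - stop 4 - stop 2 - stop 3: 18+11+13+11 = 53
Base - stop 1 - stop 4 - stop 3 - stop 2: 18+11+6+11 = 46
Base - stop 2 - stop 1 - stop 3 - stop 4: 21+2+10+6 = 39
Base - stop 2 - stop 1 - stop 4 - stop 3: 21+2+11+6 = 40
Base - stop 2 - stop 3 - stop 1 - stop 4: 21+11+10+11 = 53
Base - stop 2 - stop 3 - stop 4 - stop 1: 21+11+6+11 = 49
Base - stop 2 - stop 4 - stop 1 - stop 3: 21+13+11+10 = 55
Base - stop 2 - stop 4 - stop 3 - stop 1: 21+13+6+10 = 50
Base - stop 3 - stop 1 - stop 2 - stop 4: 17+10+2+13 = 42
Base - stop 3 - stop 1 - stop 4 - stop 2: 17+10+11+13 = 51
… (10 more)
Base - stop 4 - stop 3 - stop 1 - stop 2: 10+6+10+2 = 28  ← best
The minimum is 28.
One shortest path: Base → stop 4 → stop 3 → stop 1 → stop 2.

Minimum one-way distance = 28 blocks.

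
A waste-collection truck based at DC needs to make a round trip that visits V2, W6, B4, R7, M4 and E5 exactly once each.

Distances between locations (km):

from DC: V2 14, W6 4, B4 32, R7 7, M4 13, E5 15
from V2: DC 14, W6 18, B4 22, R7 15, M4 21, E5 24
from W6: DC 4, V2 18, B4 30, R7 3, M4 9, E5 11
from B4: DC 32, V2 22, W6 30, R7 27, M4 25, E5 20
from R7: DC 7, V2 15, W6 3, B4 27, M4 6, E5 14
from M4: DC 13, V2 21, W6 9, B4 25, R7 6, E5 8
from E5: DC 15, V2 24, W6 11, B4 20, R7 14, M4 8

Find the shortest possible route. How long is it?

Minimum total distance: 77 km.

DC - V2 - W6 - B4 - R7 - M4 - E5 - DC: 14+18+30+27+6+8+15 = 118
DC - V2 - W6 - B4 - R7 - E5 - M4 - DC: 14+18+30+27+14+8+13 = 124
DC - V2 - W6 - B4 - M4 - R7 - E5 - DC: 14+18+30+25+6+14+15 = 122
DC - V2 - W6 - B4 - M4 - E5 - R7 - DC: 14+18+30+25+8+14+7 = 116
DC - V2 - W6 - B4 - E5 - R7 - M4 - DC: 14+18+30+20+14+6+13 = 115
DC - V2 - W6 - B4 - E5 - M4 - R7 - DC: 14+18+30+20+8+6+7 = 103
DC - V2 - W6 - R7 - B4 - M4 - E5 - DC: 14+18+3+27+25+8+15 = 110
DC - V2 - W6 - R7 - B4 - E5 - M4 - DC: 14+18+3+27+20+8+13 = 103
… (352 more)
DC - V2 - B4 - E5 - M4 - R7 - W6 - DC: 14+22+20+8+6+3+4 = 77  ← best
The minimum is 77.
One optimal route: DC → V2 → B4 → E5 → M4 → R7 → W6 → DC (or its reverse).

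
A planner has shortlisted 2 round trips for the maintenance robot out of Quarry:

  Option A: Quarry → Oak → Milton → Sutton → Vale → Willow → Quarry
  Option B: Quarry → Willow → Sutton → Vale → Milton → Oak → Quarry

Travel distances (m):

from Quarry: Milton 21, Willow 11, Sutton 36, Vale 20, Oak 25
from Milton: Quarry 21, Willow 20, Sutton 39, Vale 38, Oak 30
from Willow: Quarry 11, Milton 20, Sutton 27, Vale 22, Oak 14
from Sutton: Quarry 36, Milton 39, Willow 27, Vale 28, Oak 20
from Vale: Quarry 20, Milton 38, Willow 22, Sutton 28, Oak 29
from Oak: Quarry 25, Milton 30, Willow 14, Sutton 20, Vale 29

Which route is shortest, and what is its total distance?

Option A: 25 + 30 + 39 + 28 + 22 + 11 = 155
Option B: 11 + 27 + 28 + 38 + 30 + 25 = 159

Shortest is Option A, total 155 m.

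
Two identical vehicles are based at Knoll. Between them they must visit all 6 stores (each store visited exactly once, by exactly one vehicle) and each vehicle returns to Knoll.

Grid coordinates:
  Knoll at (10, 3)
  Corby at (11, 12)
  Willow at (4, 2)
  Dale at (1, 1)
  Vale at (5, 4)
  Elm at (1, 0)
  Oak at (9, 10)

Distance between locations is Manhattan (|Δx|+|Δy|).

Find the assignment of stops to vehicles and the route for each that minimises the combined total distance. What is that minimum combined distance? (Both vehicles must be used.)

Check every non-empty split of the stops between the two vehicles; for each half take its own optimal tour:
  {Corby} + {Willow, Dale, Vale, Elm, Oak}: 20 + 38 = 58
  {Willow} + {Corby, Dale, Vale, Elm, Oak}: 14 + 44 = 58
  {Corby, Willow} + {Dale, Vale, Elm, Oak}: 34 + 38 = 72
  {Dale} + {Corby, Willow, Vale, Elm, Oak}: 22 + 44 = 66
  {Corby, Dale} + {Willow, Vale, Elm, Oak}: 42 + 38 = 80
  {Willow, Dale} + {Corby, Vale, Elm, Oak}: 22 + 44 = 66
  … (31 splits in total)
  {Willow, Dale, Vale, Elm} + {Corby, Oak}: 26 + 22 = 48  ← best
Best: vehicle 1 Knoll → Willow → Dale → Elm → Vale → Knoll = 26; vehicle 2 Knoll → Corby → Oak → Knoll = 22; combined 48.

Minimum combined distance: 48.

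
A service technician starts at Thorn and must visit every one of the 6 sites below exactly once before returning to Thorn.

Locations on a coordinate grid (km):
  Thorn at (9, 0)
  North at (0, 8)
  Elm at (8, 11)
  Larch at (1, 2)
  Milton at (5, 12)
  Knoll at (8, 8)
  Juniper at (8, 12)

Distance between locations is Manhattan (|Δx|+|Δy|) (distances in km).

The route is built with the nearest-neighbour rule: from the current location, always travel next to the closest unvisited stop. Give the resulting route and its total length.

42 km along Thorn → Knoll → Elm → Juniper → Milton → North → Larch → Thorn.

Thorn → [Knoll:9 / Larch:10 / Elm:12 / Juniper:13 / Milton:16 / North:17] → Knoll (9)
Knoll → [Elm:3 / Juniper:4 / Milton:7 / North:8 / Larch:13] → Elm (3)
Elm → [Juniper:1 / Milton:4 / North:11 / Larch:16] → Juniper (1)
Juniper → [Milton:3 / North:12 / Larch:17] → Milton (3)
Milton → [North:9 / Larch:14] → North (9)
North → [Larch:7] → Larch (7)
Return Larch→Thorn: 10.
Total = 9 + 3 + 1 + 3 + 9 + 7 + 10 = 42.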